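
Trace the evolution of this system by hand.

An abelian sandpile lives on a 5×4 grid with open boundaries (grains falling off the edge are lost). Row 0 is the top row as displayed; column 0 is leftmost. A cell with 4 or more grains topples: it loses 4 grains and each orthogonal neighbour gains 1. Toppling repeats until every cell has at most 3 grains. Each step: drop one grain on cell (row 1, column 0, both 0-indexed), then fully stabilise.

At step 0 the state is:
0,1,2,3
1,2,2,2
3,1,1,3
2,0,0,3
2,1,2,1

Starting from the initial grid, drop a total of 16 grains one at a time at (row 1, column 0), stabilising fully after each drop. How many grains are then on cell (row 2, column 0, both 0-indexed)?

0) 0,1,2,3
1,2,2,2
3,1,1,3
2,0,0,3
2,1,2,1
1) 0,1,2,3
2,2,2,2
3,1,1,3
2,0,0,3
2,1,2,1
2) 0,1,2,3
3,2,2,2
3,1,1,3
2,0,0,3
2,1,2,1
3) 1,1,2,3
1,3,2,2
0,2,1,3
3,0,0,3
2,1,2,1
4) 1,1,2,3
2,3,2,2
0,2,1,3
3,0,0,3
2,1,2,1
5) 1,1,2,3
3,3,2,2
0,2,1,3
3,0,0,3
2,1,2,1
6) 2,2,2,3
1,0,3,2
1,3,1,3
3,0,0,3
2,1,2,1
7) 2,2,2,3
2,0,3,2
1,3,1,3
3,0,0,3
2,1,2,1
8) 2,2,2,3
3,0,3,2
1,3,1,3
3,0,0,3
2,1,2,1
9) 3,2,2,3
0,1,3,2
2,3,1,3
3,0,0,3
2,1,2,1
10) 3,2,2,3
1,1,3,2
2,3,1,3
3,0,0,3
2,1,2,1
11) 3,2,2,3
2,1,3,2
2,3,1,3
3,0,0,3
2,1,2,1
12) 3,2,2,3
3,1,3,2
2,3,1,3
3,0,0,3
2,1,2,1
13) 0,3,2,3
1,2,3,2
3,3,1,3
3,0,0,3
2,1,2,1
14) 0,3,2,3
2,2,3,2
3,3,1,3
3,0,0,3
2,1,2,1
15) 0,3,2,3
3,2,3,2
3,3,1,3
3,0,0,3
2,1,2,1
16) 2,1,1,1
2,2,3,1
2,2,0,2
0,2,2,0
3,1,2,2

2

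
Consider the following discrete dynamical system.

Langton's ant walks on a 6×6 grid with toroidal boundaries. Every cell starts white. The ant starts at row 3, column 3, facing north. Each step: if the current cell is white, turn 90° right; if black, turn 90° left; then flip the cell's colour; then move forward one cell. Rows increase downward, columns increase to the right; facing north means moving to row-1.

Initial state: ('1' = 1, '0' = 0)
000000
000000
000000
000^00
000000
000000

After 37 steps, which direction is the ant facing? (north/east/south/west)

west

step 0: 000000
000000
000000
000^00
000000
000000
step 1: 000000
000000
000000
0001>0
000000
000000
step 2: 000000
000000
000000
000110
0000v0
000000
step 3: 000000
000000
000000
000110
000<10
000000
step 4: 000000
000000
000000
000^10
000110
000000
step 5: 000000
000000
000000
00<010
000110
000000
step 6: 000000
000000
00^000
001010
000110
000000
step 7: 000000
000000
001>00
001010
000110
000000
step 8: 000000
000000
001100
001v10
000110
000000
step 9: 000000
000000
001100
00<110
000110
000000
step 10: 000000
000000
001100
000110
00v110
000000
step 11: 000000
000000
001100
000110
0<1110
000000
step 12: 000000
000000
001100
0^0110
011110
000000
step 13: 000000
000000
001100
01>110
011110
000000
step 14: 000000
000000
001100
011110
01v110
000000
step 15: 000000
000000
001100
011110
010>10
000000
step 16: 000000
000000
001100
011^10
010010
000000
step 17: 000000
000000
001100
01<010
010010
000000
step 18: 000000
000000
001100
010010
01v010
000000
step 19: 000000
000000
001100
010010
0<1010
000000
step 20: 000000
000000
001100
010010
001010
0v0000
step 21: 000000
000000
001100
010010
001010
<10000
step 22: 000000
000000
001100
010010
^01010
110000
step 23: 000000
000000
001100
010010
1>1010
110000
step 24: 000000
000000
001100
010010
111010
1v0000
step 25: 000000
000000
001100
010010
111010
10>000
step 26: 00v000
000000
001100
010010
111010
101000
step 27: 0<1000
000000
001100
010010
111010
101000
step 28: 011000
000000
001100
010010
111010
1^1000
step 29: 011000
000000
001100
010010
111010
11>000
step 30: 011000
000000
001100
010010
11^010
110000
step 31: 011000
000000
001100
010010
1<0010
110000
step 32: 011000
000000
001100
010010
100010
1v0000
step 33: 011000
000000
001100
010010
100010
10>000
step 34: 01v000
000000
001100
010010
100010
101000
step 35: 010>00
000000
001100
010010
100010
101000
step 36: 010100
000v00
001100
010010
100010
101000
step 37: 010100
00<100
001100
010010
100010
101000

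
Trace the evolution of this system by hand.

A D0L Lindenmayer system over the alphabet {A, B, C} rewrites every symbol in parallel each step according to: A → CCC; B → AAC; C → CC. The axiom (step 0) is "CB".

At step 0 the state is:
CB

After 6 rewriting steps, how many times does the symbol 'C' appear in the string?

k=0  CB
k=1  CCAAC
k=2  CCCCCCCCCCCC
k=3  CCCCCCCCCCCCCCCCCCCCCCCC
k=4  CCCCCCCCCCCCCCCCCCCCCCCCCCCCCCCCCCCCCCCCCCCCCCCC
k=5  CCCCCCCCCCCCCCCCCCCCCCCCCCCCCCCCCCCCCCCCCCCCCCCCCCCCCCCCCCCCCCCCCCCCCCCCCCCCCCCCCCCCCCCCCCCCCCCC
k=6  CCCCCCCCCCCCCCCCCCCCCCCCCCCCCCCCCCCCCCCCCCCCCCCCCCCCCCCCCC…CCCCCCCCCCCCCCCCCCCCCCCCCCCCCCCCCCCCCCCCCCCCCCCCCCCCCCCCCC  (len 192)

192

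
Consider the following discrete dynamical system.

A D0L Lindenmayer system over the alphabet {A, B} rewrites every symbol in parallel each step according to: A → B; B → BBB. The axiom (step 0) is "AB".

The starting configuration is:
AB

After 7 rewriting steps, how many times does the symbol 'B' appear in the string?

2916

0) AB
1) BBBB
2) BBBBBBBBBBBB
3) BBBBBBBBBBBBBBBBBBBBBBBBBBBBBBBBBBBB
4) BBBBBBBBBBBBBBBBBBBBBBBBBBBBBBBBBBBBBBBBBBBBBBBBBBBBBBBBBBBBBBBBBBBBBBBBBBBBBBBBBBBBBBBBBBBBBBBBBBBBBBBBBBBB
5) BBBBBBBBBBBBBBBBBBBBBBBBBBBBBBBBBBBBBBBBBBBBBBBBBBBBBBBBBB…BBBBBBBBBBBBBBBBBBBBBBBBBBBBBBBBBBBBBBBBBBBBBBBBBBBBBBBBBB  (len 324)
6) BBBBBBBBBBBBBBBBBBBBBBBBBBBBBBBBBBBBBBBBBBBBBBBBBBBBBBBBBB…BBBBBBBBBBBBBBBBBBBBBBBBBBBBBBBBBBBBBBBBBBBBBBBBBBBBBBBBBB  (len 972)
7) BBBBBBBBBBBBBBBBBBBBBBBBBBBBBBBBBBBBBBBBBBBBBBBBBBBBBBBBBB…BBBBBBBBBBBBBBBBBBBBBBBBBBBBBBBBBBBBBBBBBBBBBBBBBBBBBBBBBB  (len 2916)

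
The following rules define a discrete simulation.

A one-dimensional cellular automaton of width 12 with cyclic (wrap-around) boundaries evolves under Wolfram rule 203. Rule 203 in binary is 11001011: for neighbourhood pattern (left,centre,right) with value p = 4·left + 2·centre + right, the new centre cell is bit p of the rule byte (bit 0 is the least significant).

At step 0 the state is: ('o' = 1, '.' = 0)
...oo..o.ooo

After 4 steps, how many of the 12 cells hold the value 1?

10

gen 0: ...oo..o.ooo
gen 1: .oooo.o..ooo
gen 2: .oooo...oooo
gen 3: .oooo.oooooo
gen 4: .oooo.oooooo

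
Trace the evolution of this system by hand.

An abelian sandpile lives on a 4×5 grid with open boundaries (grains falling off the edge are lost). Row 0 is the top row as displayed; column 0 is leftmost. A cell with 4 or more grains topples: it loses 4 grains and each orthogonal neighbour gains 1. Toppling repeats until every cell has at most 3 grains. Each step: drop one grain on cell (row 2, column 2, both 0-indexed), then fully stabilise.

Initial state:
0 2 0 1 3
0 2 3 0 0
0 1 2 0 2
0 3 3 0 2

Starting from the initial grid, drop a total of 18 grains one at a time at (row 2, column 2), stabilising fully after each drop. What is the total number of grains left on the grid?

step 0: 0 2 0 1 3
0 2 3 0 0
0 1 2 0 2
0 3 3 0 2
step 1: 0 2 0 1 3
0 2 3 0 0
0 1 3 0 2
0 3 3 0 2
step 2: 0 2 1 1 3
0 3 0 1 0
0 3 2 1 2
1 0 1 1 2
step 3: 0 2 1 1 3
0 3 0 1 0
0 3 3 1 2
1 0 1 1 2
step 4: 0 3 1 1 3
1 0 2 1 0
1 1 1 2 2
1 1 2 1 2
step 5: 0 3 1 1 3
1 0 2 1 0
1 1 2 2 2
1 1 2 1 2
step 6: 0 3 1 1 3
1 0 2 1 0
1 1 3 2 2
1 1 2 1 2
step 7: 0 3 1 1 3
1 0 3 1 0
1 2 0 3 2
1 1 3 1 2
step 8: 0 3 1 1 3
1 0 3 1 0
1 2 1 3 2
1 1 3 1 2
step 9: 0 3 1 1 3
1 0 3 1 0
1 2 2 3 2
1 1 3 1 2
step 10: 0 3 1 1 3
1 0 3 1 0
1 2 3 3 2
1 1 3 1 2
step 11: 0 3 2 1 3
1 1 0 3 0
1 3 3 0 3
1 2 0 3 2
step 12: 0 3 2 1 3
1 2 1 3 0
2 0 1 1 3
1 3 1 3 2
step 13: 0 3 2 1 3
1 2 1 3 0
2 0 2 1 3
1 3 1 3 2
step 14: 0 3 2 1 3
1 2 1 3 0
2 0 3 1 3
1 3 1 3 2
step 15: 0 3 2 1 3
1 2 2 3 0
2 1 0 2 3
1 3 2 3 2
step 16: 0 3 2 1 3
1 2 2 3 0
2 1 1 2 3
1 3 2 3 2
step 17: 0 3 2 1 3
1 2 2 3 0
2 1 2 2 3
1 3 2 3 2
step 18: 0 3 2 1 3
1 2 2 3 0
2 1 3 2 3
1 3 2 3 2

39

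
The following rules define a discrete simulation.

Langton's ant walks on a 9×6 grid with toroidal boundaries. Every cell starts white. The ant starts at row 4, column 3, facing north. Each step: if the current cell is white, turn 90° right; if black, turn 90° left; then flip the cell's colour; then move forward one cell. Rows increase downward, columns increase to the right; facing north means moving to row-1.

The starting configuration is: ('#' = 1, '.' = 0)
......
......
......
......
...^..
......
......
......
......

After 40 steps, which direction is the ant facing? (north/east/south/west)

gen 0: ......
......
......
......
...^..
......
......
......
......
gen 1: ......
......
......
......
...#>.
......
......
......
......
gen 2: ......
......
......
......
...##.
....v.
......
......
......
gen 3: ......
......
......
......
...##.
...<#.
......
......
......
gen 4: ......
......
......
......
...^#.
...##.
......
......
......
gen 5: ......
......
......
......
..<.#.
...##.
......
......
......
gen 6: ......
......
......
..^...
..#.#.
...##.
......
......
......
gen 7: ......
......
......
..#>..
..#.#.
...##.
......
......
......
gen 8: ......
......
......
..##..
..#v#.
...##.
......
......
......
gen 9: ......
......
......
..##..
..<##.
...##.
......
......
......
gen 10: ......
......
......
..##..
...##.
..v##.
......
......
......
gen 11: ......
......
......
..##..
...##.
.<###.
......
......
......
gen 12: ......
......
......
..##..
.^.##.
.####.
......
......
......
gen 13: ......
......
......
..##..
.#>##.
.####.
......
......
......
gen 14: ......
......
......
..##..
.####.
.#v##.
......
......
......
gen 15: ......
......
......
..##..
.####.
.#.>#.
......
......
......
gen 16: ......
......
......
..##..
.##^#.
.#..#.
......
......
......
gen 17: ......
......
......
..##..
.#<.#.
.#..#.
......
......
......
gen 18: ......
......
......
..##..
.#..#.
.#v.#.
......
......
......
gen 19: ......
......
......
..##..
.#..#.
.<#.#.
......
......
......
gen 20: ......
......
......
..##..
.#..#.
..#.#.
.v....
......
......
gen 21: ......
......
......
..##..
.#..#.
..#.#.
<#....
......
......
gen 22: ......
......
......
..##..
.#..#.
^.#.#.
##....
......
......
gen 23: ......
......
......
..##..
.#..#.
#>#.#.
##....
......
......
gen 24: ......
......
......
..##..
.#..#.
###.#.
#v....
......
......
gen 25: ......
......
......
..##..
.#..#.
###.#.
#.>...
......
......
gen 26: ......
......
......
..##..
.#..#.
###.#.
#.#...
..v...
......
gen 27: ......
......
......
..##..
.#..#.
###.#.
#.#...
.<#...
......
gen 28: ......
......
......
..##..
.#..#.
###.#.
#^#...
.##...
......
gen 29: ......
......
......
..##..
.#..#.
###.#.
##>...
.##...
......
gen 30: ......
......
......
..##..
.#..#.
##^.#.
##....
.##...
......
gen 31: ......
......
......
..##..
.#..#.
#<..#.
##....
.##...
......
gen 32: ......
......
......
..##..
.#..#.
#...#.
#v....
.##...
......
gen 33: ......
......
......
..##..
.#..#.
#...#.
#.>...
.##...
......
gen 34: ......
......
......
..##..
.#..#.
#...#.
#.#...
.#v...
......
gen 35: ......
......
......
..##..
.#..#.
#...#.
#.#...
.#.>..
......
gen 36: ......
......
......
..##..
.#..#.
#...#.
#.#...
.#.#..
...v..
gen 37: ......
......
......
..##..
.#..#.
#...#.
#.#...
.#.#..
..<#..
gen 38: ......
......
......
..##..
.#..#.
#...#.
#.#...
.#^#..
..##..
gen 39: ......
......
......
..##..
.#..#.
#...#.
#.#...
.##>..
..##..
gen 40: ......
......
......
..##..
.#..#.
#...#.
#.#^..
.##...
..##..

north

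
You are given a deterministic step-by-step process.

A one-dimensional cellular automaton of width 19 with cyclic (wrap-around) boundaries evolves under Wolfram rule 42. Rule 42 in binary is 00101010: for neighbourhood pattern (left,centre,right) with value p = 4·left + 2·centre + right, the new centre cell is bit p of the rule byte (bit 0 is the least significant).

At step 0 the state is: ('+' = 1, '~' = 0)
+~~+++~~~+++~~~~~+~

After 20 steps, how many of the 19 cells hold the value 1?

6

step 0: +~~+++~~~+++~~~~~+~
step 1: ~~++~~~~++~~~~~~+~+
step 2: ~++~~~~++~~~~~~+~+~
step 3: ++~~~~++~~~~~~+~+~~
step 4: +~~~~++~~~~~~+~+~~+
step 5: ~~~~++~~~~~~+~+~~++
step 6: ~~~++~~~~~~+~+~~++~
step 7: ~~++~~~~~~+~+~~++~~
step 8: ~++~~~~~~+~+~~++~~~
step 9: ++~~~~~~+~+~~++~~~~
step 10: +~~~~~~+~+~~++~~~~+
step 11: ~~~~~~+~+~~++~~~~++
step 12: ~~~~~+~+~~++~~~~++~
step 13: ~~~~+~+~~++~~~~++~~
step 14: ~~~+~+~~++~~~~++~~~
step 15: ~~+~+~~++~~~~++~~~~
step 16: ~+~+~~++~~~~++~~~~~
step 17: +~+~~++~~~~++~~~~~~
step 18: ~+~~++~~~~++~~~~~~+
step 19: +~~++~~~~++~~~~~~+~
step 20: ~~++~~~~++~~~~~~+~+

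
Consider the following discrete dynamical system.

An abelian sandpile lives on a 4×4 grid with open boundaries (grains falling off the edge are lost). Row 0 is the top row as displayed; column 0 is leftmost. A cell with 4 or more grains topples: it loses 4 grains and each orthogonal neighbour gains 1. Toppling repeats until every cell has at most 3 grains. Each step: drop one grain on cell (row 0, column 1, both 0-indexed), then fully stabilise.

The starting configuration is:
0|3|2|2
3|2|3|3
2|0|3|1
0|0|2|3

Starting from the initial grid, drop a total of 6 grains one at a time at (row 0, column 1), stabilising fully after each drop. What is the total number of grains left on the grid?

28

t=0: 0|3|2|2
3|2|3|3
2|0|3|1
0|0|2|3
t=1: 1|0|3|2
3|3|3|3
2|0|3|1
0|0|2|3
t=2: 1|1|3|2
3|3|3|3
2|0|3|1
0|0|2|3
t=3: 1|2|3|2
3|3|3|3
2|0|3|1
0|0|2|3
t=4: 1|3|3|2
3|3|3|3
2|0|3|1
0|0|2|3
t=5: 3|2|2|0
0|2|3|1
3|2|0|3
0|0|3|3
t=6: 3|3|2|0
0|2|3|1
3|2|0|3
0|0|3|3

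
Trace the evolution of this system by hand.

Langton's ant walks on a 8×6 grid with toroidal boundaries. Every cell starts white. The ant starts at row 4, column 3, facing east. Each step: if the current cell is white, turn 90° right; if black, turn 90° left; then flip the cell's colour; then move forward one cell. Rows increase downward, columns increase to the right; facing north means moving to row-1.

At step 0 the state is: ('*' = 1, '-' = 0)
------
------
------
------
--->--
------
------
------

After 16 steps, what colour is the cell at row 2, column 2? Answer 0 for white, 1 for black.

1

[0] ------
------
------
------
--->--
------
------
------
[1] ------
------
------
------
---*--
---v--
------
------
[2] ------
------
------
------
---*--
--<*--
------
------
[3] ------
------
------
------
--^*--
--**--
------
------
[4] ------
------
------
------
--*>--
--**--
------
------
[5] ------
------
------
---^--
--*---
--**--
------
------
[6] ------
------
------
---*>-
--*---
--**--
------
------
[7] ------
------
------
---**-
--*-v-
--**--
------
------
[8] ------
------
------
---**-
--*<*-
--**--
------
------
[9] ------
------
------
---^*-
--***-
--**--
------
------
[10] ------
------
------
--<-*-
--***-
--**--
------
------
[11] ------
------
--^---
--*-*-
--***-
--**--
------
------
[12] ------
------
--*>--
--*-*-
--***-
--**--
------
------
[13] ------
------
--**--
--*v*-
--***-
--**--
------
------
[14] ------
------
--**--
--<**-
--***-
--**--
------
------
[15] ------
------
--**--
---**-
--v**-
--**--
------
------
[16] ------
------
--**--
---**-
--->*-
--**--
------
------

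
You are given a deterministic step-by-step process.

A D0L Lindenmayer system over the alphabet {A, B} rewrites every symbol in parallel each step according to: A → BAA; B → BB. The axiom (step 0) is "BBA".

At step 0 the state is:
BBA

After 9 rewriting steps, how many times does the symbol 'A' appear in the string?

512

k=0  BBA
k=1  BBBBBAA
k=2  BBBBBBBBBBBAABAA
k=3  BBBBBBBBBBBBBBBBBBBBBBBAABAABBBAABAA
k=4  BBBBBBBBBBBBBBBBBBBBBBBBBBBBBBBBBBBBBBBBBBBBBBBAABAABBBAABAABBBBBBBAABAABBBAABAA
k=5  BBBBBBBBBBBBBBBBBBBBBBBBBBBBBBBBBBBBBBBBBBBBBBBBBBBBBBBBBB…AABBBAABAABBBBBBBBBBBBBBBAABAABBBAABAABBBBBBBAABAABBBAABAA  (len 176)
k=6  BBBBBBBBBBBBBBBBBBBBBBBBBBBBBBBBBBBBBBBBBBBBBBBBBBBBBBBBBB…AABBBAABAABBBBBBBBBBBBBBBAABAABBBAABAABBBBBBBAABAABBBAABAA  (len 384)
k=7  BBBBBBBBBBBBBBBBBBBBBBBBBBBBBBBBBBBBBBBBBBBBBBBBBBBBBBBBBB…AABBBAABAABBBBBBBBBBBBBBBAABAABBBAABAABBBBBBBAABAABBBAABAA  (len 832)
k=8  BBBBBBBBBBBBBBBBBBBBBBBBBBBBBBBBBBBBBBBBBBBBBBBBBBBBBBBBBB…AABBBAABAABBBBBBBBBBBBBBBAABAABBBAABAABBBBBBBAABAABBBAABAA  (len 1792)
k=9  BBBBBBBBBBBBBBBBBBBBBBBBBBBBBBBBBBBBBBBBBBBBBBBBBBBBBBBBBB…AABBBAABAABBBBBBBBBBBBBBBAABAABBBAABAABBBBBBBAABAABBBAABAA  (len 3840)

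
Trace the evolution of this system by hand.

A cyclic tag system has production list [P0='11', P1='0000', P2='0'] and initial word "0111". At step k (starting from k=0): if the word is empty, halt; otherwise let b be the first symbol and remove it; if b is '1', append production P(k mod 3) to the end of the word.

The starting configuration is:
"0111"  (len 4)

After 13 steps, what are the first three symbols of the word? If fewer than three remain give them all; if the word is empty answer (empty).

000

[0] "0111"  (len 4)
[1] "111"  (len 3)
[2] "110000"  (len 6)
[3] "100000"  (len 6)
[4] "0000011"  (len 7)
[5] "000011"  (len 6)
[6] "00011"  (len 5)
[7] "0011"  (len 4)
[8] "011"  (len 3)
[9] "11"  (len 2)
[10] "111"  (len 3)
[11] "110000"  (len 6)
[12] "100000"  (len 6)
[13] "0000011"  (len 7)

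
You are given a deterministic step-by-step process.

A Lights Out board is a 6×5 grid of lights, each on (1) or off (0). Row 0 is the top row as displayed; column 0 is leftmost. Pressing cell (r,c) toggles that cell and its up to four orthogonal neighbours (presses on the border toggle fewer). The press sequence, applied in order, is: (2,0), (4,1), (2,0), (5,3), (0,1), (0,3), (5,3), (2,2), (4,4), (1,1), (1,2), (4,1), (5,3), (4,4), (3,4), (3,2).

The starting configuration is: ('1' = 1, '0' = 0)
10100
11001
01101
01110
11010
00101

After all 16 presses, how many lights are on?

14

k=0  10100
11001
01101
01110
11010
00101
k=1  10100
01001
10101
11110
11010
00101
k=2  10100
01001
10101
10110
00110
01101
k=3  10100
11001
01101
00110
00110
01101
k=4  10100
11001
01101
00110
00100
01010
k=5  01000
10001
01101
00110
00100
01010
k=6  01111
10011
01101
00110
00100
01010
k=7  01111
10011
01101
00110
00110
01101
k=8  01111
10111
00011
00010
00110
01101
k=9  01111
10111
00011
00011
00101
01100
k=10  00111
01011
01011
00011
00101
01100
k=11  00011
00101
01111
00011
00101
01100
k=12  00011
00101
01111
01011
11001
00100
k=13  00011
00101
01111
01011
11011
00011
k=14  00011
00101
01111
01010
11000
00010
k=15  00011
00101
01110
01001
11001
00010
k=16  00011
00101
01010
00111
11101
00010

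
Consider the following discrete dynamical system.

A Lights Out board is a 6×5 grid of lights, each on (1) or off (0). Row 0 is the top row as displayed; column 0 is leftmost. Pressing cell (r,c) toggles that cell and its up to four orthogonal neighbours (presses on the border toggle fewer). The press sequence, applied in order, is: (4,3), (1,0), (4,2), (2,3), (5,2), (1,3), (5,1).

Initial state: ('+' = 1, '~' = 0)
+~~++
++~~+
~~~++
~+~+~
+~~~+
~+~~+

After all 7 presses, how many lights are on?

step 0: +~~++
++~~+
~~~++
~+~+~
+~~~+
~+~~+
step 1: +~~++
++~~+
~~~++
~+~~~
+~++~
~+~++
step 2: ~~~++
~~~~+
+~~++
~+~~~
+~++~
~+~++
step 3: ~~~++
~~~~+
+~~++
~++~~
++~~~
~++++
step 4: ~~~++
~~~++
+~+~~
~+++~
++~~~
~++++
step 5: ~~~++
~~~++
+~+~~
~+++~
+++~~
~~~~+
step 6: ~~~~+
~~+~~
+~++~
~+++~
+++~~
~~~~+
step 7: ~~~~+
~~+~~
+~++~
~+++~
+~+~~
+++~+

14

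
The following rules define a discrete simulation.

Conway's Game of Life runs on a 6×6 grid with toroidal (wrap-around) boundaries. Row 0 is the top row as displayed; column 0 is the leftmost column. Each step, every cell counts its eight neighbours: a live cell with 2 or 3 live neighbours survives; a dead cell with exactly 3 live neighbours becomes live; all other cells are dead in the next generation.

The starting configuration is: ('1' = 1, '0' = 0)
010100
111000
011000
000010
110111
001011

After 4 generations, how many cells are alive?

7

step 0: 010100
111000
011000
000010
110111
001011
step 1: 000111
100100
101100
000010
111000
000000
step 2: 000111
110000
011111
100001
010000
111111
step 3: 000000
010000
001110
000101
000100
010000
step 4: 000000
001100
001110
000000
001010
000000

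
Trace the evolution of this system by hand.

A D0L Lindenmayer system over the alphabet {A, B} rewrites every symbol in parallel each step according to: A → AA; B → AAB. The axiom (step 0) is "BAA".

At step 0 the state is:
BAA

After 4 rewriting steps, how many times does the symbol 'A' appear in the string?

62

t=0: BAA
t=1: AABAAAA
t=2: AAAAAABAAAAAAAA
t=3: AAAAAAAAAAAAAABAAAAAAAAAAAAAAAA
t=4: AAAAAAAAAAAAAAAAAAAAAAAAAAAAAABAAAAAAAAAAAAAAAAAAAAAAAAAAAAAAAA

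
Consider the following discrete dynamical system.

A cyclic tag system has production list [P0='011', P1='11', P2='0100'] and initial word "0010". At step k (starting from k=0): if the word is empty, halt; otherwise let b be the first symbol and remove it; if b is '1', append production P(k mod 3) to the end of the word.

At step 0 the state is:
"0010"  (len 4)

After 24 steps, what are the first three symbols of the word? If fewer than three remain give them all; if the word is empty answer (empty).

step 0: "0010"  (len 4)
step 1: "010"  (len 3)
step 2: "10"  (len 2)
step 3: "00100"  (len 5)
step 4: "0100"  (len 4)
step 5: "100"  (len 3)
step 6: "000100"  (len 6)
step 7: "00100"  (len 5)
step 8: "0100"  (len 4)
step 9: "100"  (len 3)
step 10: "00011"  (len 5)
step 11: "0011"  (len 4)
step 12: "011"  (len 3)
step 13: "11"  (len 2)
step 14: "111"  (len 3)
step 15: "110100"  (len 6)
step 16: "10100011"  (len 8)
step 17: "010001111"  (len 9)
step 18: "10001111"  (len 8)
step 19: "0001111011"  (len 10)
step 20: "001111011"  (len 9)
step 21: "01111011"  (len 8)
step 22: "1111011"  (len 7)
step 23: "11101111"  (len 8)
step 24: "11011110100"  (len 11)

110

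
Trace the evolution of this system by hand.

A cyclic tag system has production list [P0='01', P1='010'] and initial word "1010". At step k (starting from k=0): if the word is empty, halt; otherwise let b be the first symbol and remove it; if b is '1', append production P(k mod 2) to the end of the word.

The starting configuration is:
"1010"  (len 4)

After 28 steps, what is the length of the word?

0) "1010"  (len 4)
1) "01001"  (len 5)
2) "1001"  (len 4)
3) "00101"  (len 5)
4) "0101"  (len 4)
5) "101"  (len 3)
6) "01010"  (len 5)
7) "1010"  (len 4)
8) "010010"  (len 6)
9) "10010"  (len 5)
10) "0010010"  (len 7)
11) "010010"  (len 6)
12) "10010"  (len 5)
13) "001001"  (len 6)
14) "01001"  (len 5)
15) "1001"  (len 4)
16) "001010"  (len 6)
17) "01010"  (len 5)
18) "1010"  (len 4)
19) "01001"  (len 5)
20) "1001"  (len 4)
21) "00101"  (len 5)
22) "0101"  (len 4)
23) "101"  (len 3)
24) "01010"  (len 5)
25) "1010"  (len 4)
26) "010010"  (len 6)
27) "10010"  (len 5)
28) "0010010"  (len 7)

7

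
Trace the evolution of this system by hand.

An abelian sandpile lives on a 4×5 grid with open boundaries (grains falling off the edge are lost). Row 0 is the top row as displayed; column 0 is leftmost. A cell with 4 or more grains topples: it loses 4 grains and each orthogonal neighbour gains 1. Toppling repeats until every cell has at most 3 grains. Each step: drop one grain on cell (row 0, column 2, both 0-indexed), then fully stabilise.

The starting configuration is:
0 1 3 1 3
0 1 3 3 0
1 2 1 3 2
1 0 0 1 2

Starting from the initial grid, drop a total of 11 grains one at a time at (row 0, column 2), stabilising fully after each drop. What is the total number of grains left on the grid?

31

t=0: 0 1 3 1 3
0 1 3 3 0
1 2 1 3 2
1 0 0 1 2
t=1: 0 2 1 3 3
0 2 1 1 1
1 2 3 0 3
1 0 0 2 2
t=2: 0 2 2 3 3
0 2 1 1 1
1 2 3 0 3
1 0 0 2 2
t=3: 0 2 3 3 3
0 2 1 1 1
1 2 3 0 3
1 0 0 2 2
t=4: 0 3 1 1 0
0 2 2 2 2
1 2 3 0 3
1 0 0 2 2
t=5: 0 3 2 1 0
0 2 2 2 2
1 2 3 0 3
1 0 0 2 2
t=6: 0 3 3 1 0
0 2 2 2 2
1 2 3 0 3
1 0 0 2 2
t=7: 1 0 1 2 0
0 3 3 2 2
1 2 3 0 3
1 0 0 2 2
t=8: 1 0 2 2 0
0 3 3 2 2
1 2 3 0 3
1 0 0 2 2
t=9: 1 0 3 2 0
0 3 3 2 2
1 2 3 0 3
1 0 0 2 2
t=10: 1 2 1 3 0
1 1 2 3 2
2 0 1 1 3
1 1 1 2 2
t=11: 1 2 2 3 0
1 1 2 3 2
2 0 1 1 3
1 1 1 2 2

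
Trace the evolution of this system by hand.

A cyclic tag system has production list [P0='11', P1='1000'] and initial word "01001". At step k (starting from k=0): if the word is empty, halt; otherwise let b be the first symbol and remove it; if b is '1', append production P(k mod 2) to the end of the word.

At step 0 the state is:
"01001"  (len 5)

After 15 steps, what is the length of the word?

[0] "01001"  (len 5)
[1] "1001"  (len 4)
[2] "0011000"  (len 7)
[3] "011000"  (len 6)
[4] "11000"  (len 5)
[5] "100011"  (len 6)
[6] "000111000"  (len 9)
[7] "00111000"  (len 8)
[8] "0111000"  (len 7)
[9] "111000"  (len 6)
[10] "110001000"  (len 9)
[11] "1000100011"  (len 10)
[12] "0001000111000"  (len 13)
[13] "001000111000"  (len 12)
[14] "01000111000"  (len 11)
[15] "1000111000"  (len 10)

10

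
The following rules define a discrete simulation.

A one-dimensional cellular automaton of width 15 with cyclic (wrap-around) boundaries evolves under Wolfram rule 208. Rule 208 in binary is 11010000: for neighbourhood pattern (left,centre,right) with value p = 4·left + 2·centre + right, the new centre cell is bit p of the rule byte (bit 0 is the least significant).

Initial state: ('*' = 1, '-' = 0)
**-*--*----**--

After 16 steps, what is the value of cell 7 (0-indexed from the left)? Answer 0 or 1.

k=0  **-*--*----**--
k=1  -*--*--*----**-
k=2  --*--*--*----**
k=3  *--*--*--*----*
k=4  **--*--*--*----
k=5  -**--*--*--*---
k=6  --**--*--*--*--
k=7  ---**--*--*--*-
k=8  ----**--*--*--*
k=9  *----**--*--*--
k=10  -*----**--*--*-
k=11  --*----**--*--*
k=12  *--*----**--*--
k=13  -*--*----**--*-
k=14  --*--*----**--*
k=15  *--*--*----**--
k=16  -*--*--*----**-

1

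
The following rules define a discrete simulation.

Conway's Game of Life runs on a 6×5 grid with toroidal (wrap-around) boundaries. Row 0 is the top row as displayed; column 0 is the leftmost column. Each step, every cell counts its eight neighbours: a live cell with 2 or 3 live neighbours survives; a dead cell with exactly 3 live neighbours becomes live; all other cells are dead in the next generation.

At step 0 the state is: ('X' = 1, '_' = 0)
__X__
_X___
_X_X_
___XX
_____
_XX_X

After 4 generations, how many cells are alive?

10

0) __X__
_X___
_X_X_
___XX
_____
_XX_X
1) X_XX_
_X___
X__XX
__XXX
X_X_X
_XXX_
2) X__XX
_X___
XX___
__X__
X____
_____
3) X___X
_XX__
XXX__
X____
_____
X____
4) X___X
__XXX
X_X__
X____
_____
X___X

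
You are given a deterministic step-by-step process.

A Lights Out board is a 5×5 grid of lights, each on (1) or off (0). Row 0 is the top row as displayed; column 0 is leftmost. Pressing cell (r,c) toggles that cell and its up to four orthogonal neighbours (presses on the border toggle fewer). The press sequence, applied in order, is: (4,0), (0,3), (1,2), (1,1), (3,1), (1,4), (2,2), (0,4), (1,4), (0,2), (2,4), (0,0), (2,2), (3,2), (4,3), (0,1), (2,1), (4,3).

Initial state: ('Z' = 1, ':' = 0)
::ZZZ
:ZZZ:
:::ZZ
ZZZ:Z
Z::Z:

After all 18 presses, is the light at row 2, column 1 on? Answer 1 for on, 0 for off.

gen 0: ::ZZZ
:ZZZ:
:::ZZ
ZZZ:Z
Z::Z:
gen 1: ::ZZZ
:ZZZ:
:::ZZ
:ZZ:Z
:Z:Z:
gen 2: :::::
:ZZ::
:::ZZ
:ZZ:Z
:Z:Z:
gen 3: ::Z::
:::Z:
::ZZZ
:ZZ:Z
:Z:Z:
gen 4: :ZZ::
ZZZZ:
:ZZZZ
:ZZ:Z
:Z:Z:
gen 5: :ZZ::
ZZZZ:
::ZZZ
Z:::Z
:::Z:
gen 6: :ZZ:Z
ZZZ:Z
::ZZ:
Z:::Z
:::Z:
gen 7: :ZZ:Z
ZZ::Z
:Z:::
Z:Z:Z
:::Z:
gen 8: :ZZZ:
ZZ:::
:Z:::
Z:Z:Z
:::Z:
gen 9: :ZZZZ
ZZ:ZZ
:Z::Z
Z:Z:Z
:::Z:
gen 10: ::::Z
ZZZZZ
:Z::Z
Z:Z:Z
:::Z:
gen 11: ::::Z
ZZZZ:
:Z:Z:
Z:Z::
:::Z:
gen 12: ZZ::Z
:ZZZ:
:Z:Z:
Z:Z::
:::Z:
gen 13: ZZ::Z
:Z:Z:
::Z::
Z::::
:::Z:
gen 14: ZZ::Z
:Z:Z:
:::::
ZZZZ:
::ZZ:
gen 15: ZZ::Z
:Z:Z:
:::::
ZZZ::
::::Z
gen 16: ::Z:Z
:::Z:
:::::
ZZZ::
::::Z
gen 17: ::Z:Z
:Z:Z:
ZZZ::
Z:Z::
::::Z
gen 18: ::Z:Z
:Z:Z:
ZZZ::
Z:ZZ:
::ZZ:

1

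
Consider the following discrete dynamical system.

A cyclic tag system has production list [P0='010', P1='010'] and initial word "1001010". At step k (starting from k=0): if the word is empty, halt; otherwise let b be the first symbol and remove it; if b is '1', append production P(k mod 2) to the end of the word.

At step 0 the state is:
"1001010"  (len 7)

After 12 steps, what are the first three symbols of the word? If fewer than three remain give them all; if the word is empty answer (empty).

001

t=0: "1001010"  (len 7)
t=1: "001010010"  (len 9)
t=2: "01010010"  (len 8)
t=3: "1010010"  (len 7)
t=4: "010010010"  (len 9)
t=5: "10010010"  (len 8)
t=6: "0010010010"  (len 10)
t=7: "010010010"  (len 9)
t=8: "10010010"  (len 8)
t=9: "0010010010"  (len 10)
t=10: "010010010"  (len 9)
t=11: "10010010"  (len 8)
t=12: "0010010010"  (len 10)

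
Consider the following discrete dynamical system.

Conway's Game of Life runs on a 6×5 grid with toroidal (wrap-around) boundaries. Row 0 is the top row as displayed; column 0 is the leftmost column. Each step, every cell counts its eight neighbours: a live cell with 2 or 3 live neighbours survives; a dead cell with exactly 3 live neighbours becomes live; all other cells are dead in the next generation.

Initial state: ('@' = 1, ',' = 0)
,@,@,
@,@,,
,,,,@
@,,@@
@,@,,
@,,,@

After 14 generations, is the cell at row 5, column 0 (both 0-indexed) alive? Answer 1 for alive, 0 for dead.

k=0  ,@,@,
@,@,,
,,,,@
@,,@@
@,@,,
@,,,@
k=1  ,@@@,
@@@@@
,@,,,
@@,@,
,,,,,
@,@@@
k=2  ,,,,,
,,,,@
,,,,,
@@@,,
,,,,,
@,,,@
k=3  @,,,@
,,,,,
@@,,,
,@,,,
,,,,@
,,,,,
k=4  ,,,,,
,@,,@
@@,,,
,@,,,
,,,,,
@,,,@
k=5  ,,,,@
,@,,,
,@@,,
@@,,,
@,,,,
,,,,,
k=6  ,,,,,
@@@,,
,,@,,
@,@,,
@@,,,
,,,,,
k=7  ,@,,,
,@@,,
@,@@,
@,@,,
@@,,,
,,,,,
k=8  ,@@,,
@,,@,
@,,@@
@,@@,
@@,,,
@@,,,
k=9  ,,@,@
@,,@,
@,,,,
,,@@,
,,,,,
,,,,,
k=10  ,,,@@
@@,@,
,@@@,
,,,,,
,,,,,
,,,,,
k=11  @,@@@
@@,,,
@@,@@
,,@,,
,,,,,
,,,,,
k=12  @,@@@
,,,,,
,,,@@
@@@@@
,,,,,
,,,@@
k=13  @,@,,
@,@,,
,@,,,
@@@,,
,@,,,
@,@,,
k=14  @,@@@
@,@,,
,,,,,
@,@,,
,,,,,
@,@,,

1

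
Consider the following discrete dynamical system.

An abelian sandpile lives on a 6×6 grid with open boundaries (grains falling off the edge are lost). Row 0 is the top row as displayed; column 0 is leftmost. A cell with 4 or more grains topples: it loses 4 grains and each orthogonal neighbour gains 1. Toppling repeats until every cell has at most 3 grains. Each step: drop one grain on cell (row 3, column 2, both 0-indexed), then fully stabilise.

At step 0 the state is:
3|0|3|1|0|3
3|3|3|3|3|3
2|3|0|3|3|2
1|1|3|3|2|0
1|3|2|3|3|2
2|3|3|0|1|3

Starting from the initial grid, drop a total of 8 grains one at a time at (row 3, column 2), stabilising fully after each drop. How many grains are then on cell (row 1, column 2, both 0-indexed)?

gen 0: 3|0|3|1|0|3
3|3|3|3|3|3
2|3|0|3|3|2
1|1|3|3|2|0
1|3|2|3|3|2
2|3|3|0|1|3
gen 1: 0|3|0|3|2|0
2|2|3|3|3|2
0|3|2|1|0|1
3|1|1|1|3|2
2|2|3|3|1|3
3|1|1|2|2|3
gen 2: 0|3|0|3|2|0
2|2|3|3|3|2
0|3|2|1|0|1
3|1|2|1|3|2
2|2|3|3|1|3
3|1|1|2|2|3
gen 3: 0|3|0|3|2|0
2|2|3|3|3|2
0|3|2|1|0|1
3|1|3|1|3|2
2|2|3|3|1|3
3|1|1|2|2|3
gen 4: 0|3|0|3|2|0
2|2|3|3|3|2
0|3|3|1|0|1
3|2|1|3|3|2
2|3|1|0|2|3
3|1|2|3|2|3
gen 5: 0|3|0|3|2|0
2|2|3|3|3|2
0|3|3|1|0|1
3|2|2|3|3|2
2|3|1|0|2|3
3|1|2|3|2|3
gen 6: 0|3|0|3|2|0
2|2|3|3|3|2
0|3|3|1|0|1
3|2|3|3|3|2
2|3|1|0|2|3
3|1|2|3|2|3
gen 7: 1|0|3|1|0|1
3|1|2|3|1|3
2|2|3|0|3|1
1|2|3|2|0|3
1|1|3|1|3|3
0|3|2|3|2|3
gen 8: 1|0|3|1|0|1
3|1|3|3|1|3
2|3|0|1|3|1
1|3|2|3|0|3
1|2|0|2|3|3
0|3|3|3|2|3

3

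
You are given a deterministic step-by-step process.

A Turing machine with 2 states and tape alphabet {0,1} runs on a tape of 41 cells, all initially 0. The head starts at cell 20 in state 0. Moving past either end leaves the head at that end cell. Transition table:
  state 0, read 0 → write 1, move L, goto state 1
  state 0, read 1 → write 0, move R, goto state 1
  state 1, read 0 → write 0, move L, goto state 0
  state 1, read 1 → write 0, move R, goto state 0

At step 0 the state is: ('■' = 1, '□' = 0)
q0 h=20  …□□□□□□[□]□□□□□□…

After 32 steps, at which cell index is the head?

0

t=0: q0 h=20  …□□□□□□[□]□□□□□□…
t=1: q1 h=19  …□□□□□□[□]■□□□□□…
t=2: q0 h=18  …□□□□□□[□]□■□□□□…
t=3: q1 h=17  …□□□□□□[□]■□■□□□…
t=4: q0 h=16  …□□□□□□[□]□■□■□□…
t=5: q1 h=15  …□□□□□□[□]■□■□■□…
t=6: q0 h=14  …□□□□□□[□]□■□■□■…
t=7: q1 h=13  …□□□□□□[□]■□■□■□…
t=8: q0 h=12  …□□□□□□[□]□■□■□■…
t=9: q1 h=11  …□□□□□□[□]■□■□■□…
t=10: q0 h=10  …□□□□□□[□]□■□■□■…
t=11: q1 h= 9  …□□□□□□[□]■□■□■□…
t=12: q0 h= 8  …□□□□□□[□]□■□■□■…
t=13: q1 h= 7  …□□□□□□[□]■□■□■□…
t=14: q0 h= 6  |□□□□□□[□]□■□■□■…
t=15: q1 h= 5  |□□□□□[□]■□■□■□…
t=16: q0 h= 4  |□□□□[□]□■□■□■…
t=17: q1 h= 3  |□□□[□]■□■□■□…
t=18: q0 h= 2  |□□[□]□■□■□■…
t=19: q1 h= 1  |□[□]■□■□■□…
t=20: q0 h= 0  |[□]□■□■□■…
t=21: q1 h= 0  |[■]□■□■□■…
t=22: q0 h= 1  |□[□]■□■□■□…
t=23: q1 h= 0  |[□]■■□■□■…
t=24: q0 h= 0  |[□]■■□■□■…
t=25: q1 h= 0  |[■]■■□■□■…
t=26: q0 h= 1  |□[■]■□■□■□…
t=27: q1 h= 2  |□□[■]□■□■□■…
t=28: q0 h= 3  |□□□[□]■□■□■□…
t=29: q1 h= 2  |□□[□]■■□■□■…
t=30: q0 h= 1  |□[□]□■■□■□…
t=31: q1 h= 0  |[□]■□■■□■…
t=32: q0 h= 0  |[□]■□■■□■…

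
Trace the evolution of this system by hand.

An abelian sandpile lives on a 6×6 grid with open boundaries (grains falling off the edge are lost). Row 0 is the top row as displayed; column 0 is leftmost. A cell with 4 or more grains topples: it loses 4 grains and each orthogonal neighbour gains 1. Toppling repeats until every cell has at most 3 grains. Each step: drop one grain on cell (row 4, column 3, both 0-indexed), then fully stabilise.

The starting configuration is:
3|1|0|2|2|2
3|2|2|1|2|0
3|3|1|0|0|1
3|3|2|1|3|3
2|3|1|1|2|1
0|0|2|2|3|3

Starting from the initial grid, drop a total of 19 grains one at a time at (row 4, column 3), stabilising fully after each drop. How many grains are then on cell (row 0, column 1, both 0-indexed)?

[0] 3|1|0|2|2|2
3|2|2|1|2|0
3|3|1|0|0|1
3|3|2|1|3|3
2|3|1|1|2|1
0|0|2|2|3|3
[1] 3|1|0|2|2|2
3|2|2|1|2|0
3|3|1|0|0|1
3|3|2|1|3|3
2|3|1|2|2|1
0|0|2|2|3|3
[2] 3|1|0|2|2|2
3|2|2|1|2|0
3|3|1|0|0|1
3|3|2|1|3|3
2|3|1|3|2|1
0|0|2|2|3|3
[3] 3|1|0|2|2|2
3|2|2|1|2|0
3|3|1|0|0|1
3|3|2|2|3|3
2|3|2|0|3|1
0|0|2|3|3|3
[4] 3|1|0|2|2|2
3|2|2|1|2|0
3|3|1|0|0|1
3|3|2|2|3|3
2|3|2|1|3|1
0|0|2|3|3|3
[5] 3|1|0|2|2|2
3|2|2|1|2|0
3|3|1|0|0|1
3|3|2|2|3|3
2|3|2|2|3|1
0|0|2|3|3|3
[6] 3|1|0|2|2|2
3|2|2|1|2|0
3|3|1|0|0|1
3|3|2|2|3|3
2|3|2|3|3|1
0|0|2|3|3|3
[7] 3|1|0|2|2|2
3|2|2|1|2|0
3|3|1|1|1|2
3|3|3|0|2|1
2|3|3|3|3|0
0|0|3|1|2|1
[8] 0|3|0|2|2|2
2|0|3|1|2|0
2|2|3|1|1|2
2|3|1|2|3|1
0|2|3|2|0|1
1|2|0|3|3|1
[9] 0|3|0|2|2|2
2|0|3|1|2|0
2|2|3|1|1|2
2|3|1|2|3|1
0|2|3|3|0|1
1|2|0|3|3|1
[10] 0|3|0|2|2|2
2|0|3|1|2|0
2|2|3|1|1|2
2|3|2|3|3|1
0|3|0|2|2|1
1|2|2|1|0|2
[11] 0|3|0|2|2|2
2|0|3|1|2|0
2|2|3|1|1|2
2|3|2|3|3|1
0|3|0|3|2|1
1|2|2|1|0|2
[12] 0|3|0|2|2|2
2|0|3|1|2|0
2|2|3|2|2|2
2|3|3|1|1|2
0|3|1|2|0|2
1|2|2|2|1|2
[13] 0|3|0|2|2|2
2|0|3|1|2|0
2|2|3|2|2|2
2|3|3|1|1|2
0|3|1|3|0|2
1|2|2|2|1|2
[14] 0|3|0|2|2|2
2|0|3|1|2|0
2|2|3|2|2|2
2|3|3|2|1|2
0|3|2|0|1|2
1|2|2|3|1|2
[15] 0|3|0|2|2|2
2|0|3|1|2|0
2|2|3|2|2|2
2|3|3|2|1|2
0|3|2|1|1|2
1|2|2|3|1|2
[16] 0|3|0|2|2|2
2|0|3|1|2|0
2|2|3|2|2|2
2|3|3|2|1|2
0|3|2|2|1|2
1|2|2|3|1|2
[17] 0|3|0|2|2|2
2|0|3|1|2|0
2|2|3|2|2|2
2|3|3|2|1|2
0|3|2|3|1|2
1|2|2|3|1|2
[18] 0|3|0|2|2|2
2|0|3|1|2|0
2|2|3|2|2|2
2|3|3|3|1|2
0|3|3|1|2|2
1|2|3|0|2|2
[19] 0|3|0|2|2|2
2|0|3|1|2|0
2|2|3|2|2|2
2|3|3|3|1|2
0|3|3|2|2|2
1|2|3|0|2|2

3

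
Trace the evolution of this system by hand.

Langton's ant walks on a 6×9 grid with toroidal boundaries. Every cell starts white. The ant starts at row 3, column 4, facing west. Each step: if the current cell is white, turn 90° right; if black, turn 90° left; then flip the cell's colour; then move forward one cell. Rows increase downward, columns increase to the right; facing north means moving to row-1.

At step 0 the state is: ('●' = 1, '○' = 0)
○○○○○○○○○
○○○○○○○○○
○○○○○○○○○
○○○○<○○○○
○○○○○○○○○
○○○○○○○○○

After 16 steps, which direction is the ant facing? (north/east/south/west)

west

step 0: ○○○○○○○○○
○○○○○○○○○
○○○○○○○○○
○○○○<○○○○
○○○○○○○○○
○○○○○○○○○
step 1: ○○○○○○○○○
○○○○○○○○○
○○○○^○○○○
○○○○●○○○○
○○○○○○○○○
○○○○○○○○○
step 2: ○○○○○○○○○
○○○○○○○○○
○○○○●>○○○
○○○○●○○○○
○○○○○○○○○
○○○○○○○○○
step 3: ○○○○○○○○○
○○○○○○○○○
○○○○●●○○○
○○○○●v○○○
○○○○○○○○○
○○○○○○○○○
step 4: ○○○○○○○○○
○○○○○○○○○
○○○○●●○○○
○○○○<●○○○
○○○○○○○○○
○○○○○○○○○
step 5: ○○○○○○○○○
○○○○○○○○○
○○○○●●○○○
○○○○○●○○○
○○○○v○○○○
○○○○○○○○○
step 6: ○○○○○○○○○
○○○○○○○○○
○○○○●●○○○
○○○○○●○○○
○○○<●○○○○
○○○○○○○○○
step 7: ○○○○○○○○○
○○○○○○○○○
○○○○●●○○○
○○○^○●○○○
○○○●●○○○○
○○○○○○○○○
step 8: ○○○○○○○○○
○○○○○○○○○
○○○○●●○○○
○○○●>●○○○
○○○●●○○○○
○○○○○○○○○
step 9: ○○○○○○○○○
○○○○○○○○○
○○○○●●○○○
○○○●●●○○○
○○○●v○○○○
○○○○○○○○○
step 10: ○○○○○○○○○
○○○○○○○○○
○○○○●●○○○
○○○●●●○○○
○○○●○>○○○
○○○○○○○○○
step 11: ○○○○○○○○○
○○○○○○○○○
○○○○●●○○○
○○○●●●○○○
○○○●○●○○○
○○○○○v○○○
step 12: ○○○○○○○○○
○○○○○○○○○
○○○○●●○○○
○○○●●●○○○
○○○●○●○○○
○○○○<●○○○
step 13: ○○○○○○○○○
○○○○○○○○○
○○○○●●○○○
○○○●●●○○○
○○○●^●○○○
○○○○●●○○○
step 14: ○○○○○○○○○
○○○○○○○○○
○○○○●●○○○
○○○●●●○○○
○○○●●>○○○
○○○○●●○○○
step 15: ○○○○○○○○○
○○○○○○○○○
○○○○●●○○○
○○○●●^○○○
○○○●●○○○○
○○○○●●○○○
step 16: ○○○○○○○○○
○○○○○○○○○
○○○○●●○○○
○○○●<○○○○
○○○●●○○○○
○○○○●●○○○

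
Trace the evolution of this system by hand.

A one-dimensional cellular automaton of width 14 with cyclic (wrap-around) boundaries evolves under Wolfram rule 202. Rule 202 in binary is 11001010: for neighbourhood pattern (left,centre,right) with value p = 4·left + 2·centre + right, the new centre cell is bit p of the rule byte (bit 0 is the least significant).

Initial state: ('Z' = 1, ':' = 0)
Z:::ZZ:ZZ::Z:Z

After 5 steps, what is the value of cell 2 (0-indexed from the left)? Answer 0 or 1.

t=0: Z:::ZZ:ZZ::Z:Z
t=1: Z::ZZZ:ZZ:Z::Z
t=2: Z:ZZZZ:ZZ:::ZZ
t=3: Z:ZZZZ:ZZ::ZZZ
t=4: Z:ZZZZ:ZZ:ZZZZ
t=5: Z:ZZZZ:ZZ:ZZZZ

1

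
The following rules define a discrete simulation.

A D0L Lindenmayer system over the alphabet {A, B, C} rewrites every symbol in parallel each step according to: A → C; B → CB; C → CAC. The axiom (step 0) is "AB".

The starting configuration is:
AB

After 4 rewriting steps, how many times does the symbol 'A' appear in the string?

13

[0] AB
[1] CCB
[2] CACCACCB
[3] CACCCACCACCCACCACCB
[4] CACCCACCACCACCCACCACCCACCACCACCCACCACCCACCACCB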